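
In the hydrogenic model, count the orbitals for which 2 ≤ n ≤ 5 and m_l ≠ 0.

Per-shell orbital counts meeting the constraint:
n=2 → 2; n=3 → 6; n=4 → 12; n=5 → 20.
Total orbitals: 2 + 6 + 12 + 20 = 40.

40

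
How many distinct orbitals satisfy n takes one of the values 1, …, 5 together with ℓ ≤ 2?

32

Go shell by shell, enumerating (ℓ, m_ℓ) with ℓ ≤ 2:
n=1 → 1; n=2 → 4; n=3 → 9; n=4 → 9; n=5 → 9.
Total orbitals: 1 + 4 + 9 + 9 + 9 = 32.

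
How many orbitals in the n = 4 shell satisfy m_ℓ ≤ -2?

With n = 4 the allowed ℓ are 0, 1, …, 3.
The (ℓ, m_ℓ) pairs meeting m_ℓ ≤ -2 give: ℓ=2 → 1; ℓ=3 → 2.
Total orbitals: 1 + 2 = 3.

3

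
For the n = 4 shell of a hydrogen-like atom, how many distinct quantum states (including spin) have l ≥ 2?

For n = 4, l ranges over 0 … 3.
Per l-value: l=2 → 5; l=3 → 7.
Orbitals: 5 + 7 = 12. Each orbital carries two spin states, so 12 × 2 = 24 states.

24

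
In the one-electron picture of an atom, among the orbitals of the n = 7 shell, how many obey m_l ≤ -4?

With n = 7 the allowed l are 0, 1, …, 6.
Orbitals with m_l ≤ -4, by l: l=4 → 1; l=5 → 2; l=6 → 3.
Total orbitals: 1 + 2 + 3 = 6.

6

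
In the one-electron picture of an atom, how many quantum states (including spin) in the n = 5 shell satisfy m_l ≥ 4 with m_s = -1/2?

Contributions: l=4 → 1.
Orbitals: 1. With m_s fixed to a single value there is one state per orbital, giving 1 state.

1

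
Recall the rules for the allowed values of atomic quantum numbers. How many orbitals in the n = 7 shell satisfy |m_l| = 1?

12

Go through l = 0, …, 6 (the values permitted for n = 7).
Orbitals with |m_l| = 1, by l: l=1 → 2; l=2 → 2; l=3 → 2; l=4 → 2; l=5 → 2; l=6 → 2.
Total orbitals: 2 + 2 + 2 + 2 + 2 + 2 = 12.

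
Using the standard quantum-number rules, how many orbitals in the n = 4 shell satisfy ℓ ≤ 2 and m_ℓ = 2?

Go through ℓ = 0, …, 3 (the values permitted for n = 4).
Contributions: ℓ=2 → 1.
Total orbitals: 1.

1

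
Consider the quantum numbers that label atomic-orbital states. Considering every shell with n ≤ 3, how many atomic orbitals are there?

14

Total orbitals = 1² + 2² + 3² = 14.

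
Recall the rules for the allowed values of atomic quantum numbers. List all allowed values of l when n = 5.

l is an integer with 0 ≤ l ≤ n−1, so for n = 5: l = 0, 1, 2, 3, 4.

0, 1, 2, 3, 4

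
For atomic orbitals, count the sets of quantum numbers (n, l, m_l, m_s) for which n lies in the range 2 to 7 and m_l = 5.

6

Work shell by shell — for each n, count the (l, m_l) pairs that satisfy m_l = 5:
n=6 → 1; n=7 → 2.
Orbitals: 1 + 2 = 3. Including both spin states (m_s = ±1/2) gives 2 × 3 = 6 states.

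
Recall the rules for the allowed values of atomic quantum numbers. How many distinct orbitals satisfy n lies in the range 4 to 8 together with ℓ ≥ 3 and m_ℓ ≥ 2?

50

Per-shell orbital counts meeting the constraint:
n=4 → 2; n=5 → 5; n=6 → 9; n=7 → 14; n=8 → 20.
Total orbitals: 2 + 5 + 9 + 14 + 20 = 50.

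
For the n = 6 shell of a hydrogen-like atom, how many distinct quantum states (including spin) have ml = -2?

For n = 6, l ranges over 0 … 5.
Orbitals with ml = -2, by l: l=2 → 1; l=3 → 1; l=4 → 1; l=5 → 1.
Orbitals: 1 + 1 + 1 + 1 = 4. Each orbital carries two spin states, so 4 × 2 = 8 states.

8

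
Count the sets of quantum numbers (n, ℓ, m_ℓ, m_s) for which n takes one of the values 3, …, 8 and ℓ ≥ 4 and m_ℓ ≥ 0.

Count contributing orbitals for each principal shell:
n=5 → 5; n=6 → 11; n=7 → 18; n=8 → 26.
Orbitals: 5 + 11 + 18 + 26 = 60. Including both spin states (m_s = ±1/2) gives 2 × 60 = 120 states.

120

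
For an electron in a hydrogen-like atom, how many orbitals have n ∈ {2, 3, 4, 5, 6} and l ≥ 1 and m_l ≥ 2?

For each n in the range, tally the orbitals obeying l ≥ 1 and m_l ≥ 2:
n=3 → 1; n=4 → 3; n=5 → 6; n=6 → 10.
Total orbitals: 1 + 3 + 6 + 10 = 20.

20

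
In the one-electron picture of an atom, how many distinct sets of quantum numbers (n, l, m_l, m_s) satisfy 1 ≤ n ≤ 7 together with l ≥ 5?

70

Per-shell orbital counts meeting the constraint:
n=6 → 11; n=7 → 24.
Orbitals: 11 + 24 = 35. Including both spin states (m_s = ±1/2) gives 2 × 35 = 70 states.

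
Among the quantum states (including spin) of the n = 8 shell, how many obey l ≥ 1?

126

For n = 8, l ranges over 0 … 7.
Orbitals with l ≥ 1, by l: l=1 → 3; l=2 → 5; l=3 → 7; l=4 → 9; l=5 → 11; l=6 → 13; l=7 → 15.
Orbitals: 3 + 5 + 7 + 9 + 11 + 13 + 15 = 63. Each orbital carries two spin states, so 63 × 2 = 126 states.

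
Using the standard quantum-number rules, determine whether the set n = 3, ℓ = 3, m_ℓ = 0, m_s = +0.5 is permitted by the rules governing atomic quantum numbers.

No

The orbital quantum number must satisfy 0 ≤ ℓ ≤ n−1. With n = 3 the allowed ℓ values are 0, 1, 2, so ℓ = 3 is out of range.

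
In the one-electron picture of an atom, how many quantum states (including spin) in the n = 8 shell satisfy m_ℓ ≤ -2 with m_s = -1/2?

21

The n = 8 shell has ℓ = 0 through 7; check each.
The (ℓ, m_ℓ) pairs meeting m_ℓ ≤ -2 give: ℓ=2 → 1; ℓ=3 → 2; ℓ=4 → 3; ℓ=5 → 4; ℓ=6 → 5; ℓ=7 → 6.
Orbitals: 1 + 2 + 3 + 4 + 5 + 6 = 21. With m_s fixed to a single value there is one state per orbital, giving 21 states.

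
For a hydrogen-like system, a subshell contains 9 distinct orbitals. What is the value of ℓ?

ℓ = 4

2ℓ+1 = 9 gives ℓ = 4.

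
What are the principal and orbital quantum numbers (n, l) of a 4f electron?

n = 4, l = 3

The leading integer gives n = 4; the letter 'f' means l = 3.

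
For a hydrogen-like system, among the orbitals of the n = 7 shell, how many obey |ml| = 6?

2

Go through l = 0, …, 6 (the values permitted for n = 7).
The (l, ml) pairs meeting |ml| = 6 give: l=6 → 2.
Total orbitals: 2.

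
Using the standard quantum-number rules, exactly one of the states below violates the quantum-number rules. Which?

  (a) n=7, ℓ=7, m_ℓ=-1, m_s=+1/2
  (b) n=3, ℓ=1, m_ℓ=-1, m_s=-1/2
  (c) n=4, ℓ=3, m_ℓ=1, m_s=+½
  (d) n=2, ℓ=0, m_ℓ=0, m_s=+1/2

(a)

(a) has ℓ = 7 ≥ n = 7, violating 0 ≤ ℓ ≤ n−1.
The remaining sets (b), (c), (d) satisfy all four rules.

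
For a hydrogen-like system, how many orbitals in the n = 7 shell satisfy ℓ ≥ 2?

45

Per ℓ-value: ℓ=2 → 5; ℓ=3 → 7; ℓ=4 → 9; ℓ=5 → 11; ℓ=6 → 13.
Total orbitals: 5 + 7 + 9 + 11 + 13 = 45.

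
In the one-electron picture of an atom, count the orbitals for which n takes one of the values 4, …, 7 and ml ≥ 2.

Treat each shell separately and count matching orbitals:
n=4 → 3; n=5 → 6; n=6 → 10; n=7 → 15.
Total orbitals: 3 + 6 + 10 + 15 = 34.

34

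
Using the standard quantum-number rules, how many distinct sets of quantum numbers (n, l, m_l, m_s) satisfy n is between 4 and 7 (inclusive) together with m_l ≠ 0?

208

Work shell by shell — for each n, count the (l, m_l) pairs that satisfy m_l ≠ 0:
n=4 → 12; n=5 → 20; n=6 → 30; n=7 → 42.
Orbitals: 12 + 20 + 30 + 42 = 104. Including both spin states (m_s = ±1/2) gives 2 × 104 = 208 states.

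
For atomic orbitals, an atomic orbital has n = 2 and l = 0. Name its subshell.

2s

l = 0 corresponds to the letter 's', so the subshell is 2s.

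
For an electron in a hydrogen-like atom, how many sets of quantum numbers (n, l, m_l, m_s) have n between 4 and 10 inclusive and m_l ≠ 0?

Work shell by shell — for each n, count the (l, m_l) pairs that satisfy m_l ≠ 0:
n=4 → 12; n=5 → 20; n=6 → 30; n=7 → 42; n=8 → 56; n=9 → 72; n=10 → 90.
Orbitals: 12 + 20 + 30 + 42 + 56 + 72 + 90 = 322. Including both spin states (m_s = ±1/2) gives 2 × 322 = 644 states.

644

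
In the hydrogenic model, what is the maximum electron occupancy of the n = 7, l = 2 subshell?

10

A subshell with l = 2 has 2l+1 = 5 orbitals, each holding 2 electrons (spin ±1/2), so 5 × 2 = 10.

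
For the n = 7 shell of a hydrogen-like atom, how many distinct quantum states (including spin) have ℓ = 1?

6

With n = 7 the allowed ℓ are 0, 1, …, 6.
Orbitals with ℓ = 1, by ℓ: ℓ=1 → 3.
Orbitals: 3. Each orbital carries two spin states, so 3 × 2 = 6 states.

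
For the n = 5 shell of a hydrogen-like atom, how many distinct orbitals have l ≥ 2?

21

Orbitals with l ≥ 2, by l: l=2 → 5; l=3 → 7; l=4 → 9.
Total orbitals: 5 + 7 + 9 = 21.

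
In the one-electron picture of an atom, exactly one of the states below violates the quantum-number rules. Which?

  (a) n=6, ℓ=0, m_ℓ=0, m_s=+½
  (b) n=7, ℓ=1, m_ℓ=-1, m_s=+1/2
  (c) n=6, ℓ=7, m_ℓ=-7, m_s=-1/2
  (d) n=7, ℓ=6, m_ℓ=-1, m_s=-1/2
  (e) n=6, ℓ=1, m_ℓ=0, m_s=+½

(c) has ℓ = 7 ≥ n = 6, violating 0 ≤ ℓ ≤ n−1.
The remaining sets (a), (b), (d), (e) satisfy all four rules.

(c)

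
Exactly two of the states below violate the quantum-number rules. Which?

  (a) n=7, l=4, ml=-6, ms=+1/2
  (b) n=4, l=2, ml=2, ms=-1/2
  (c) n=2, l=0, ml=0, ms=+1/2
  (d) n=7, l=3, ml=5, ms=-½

(a) has |ml| = 6 > l = 4, violating −l ≤ ml ≤ l.
(d) has |ml| = 5 > l = 3, violating −l ≤ ml ≤ l.
The remaining sets (b), (c) satisfy all four rules.

(a) and (d)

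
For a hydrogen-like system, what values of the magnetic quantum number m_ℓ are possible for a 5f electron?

-3, -2, -1, 0, 1, 2, 3

The 5f subshell has ℓ = 3, and m_ℓ takes every integer from −ℓ to +ℓ. With ℓ = 3 that gives the 7 values -3, -2, -1, 0, 1, 2, 3.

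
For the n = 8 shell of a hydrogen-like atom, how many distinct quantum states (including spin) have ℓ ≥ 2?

The n = 8 shell has ℓ = 0 through 7; check each.
Per ℓ-value: ℓ=2 → 5; ℓ=3 → 7; ℓ=4 → 9; ℓ=5 → 11; ℓ=6 → 13; ℓ=7 → 15.
Orbitals: 5 + 7 + 9 + 11 + 13 + 15 = 60. Each orbital carries two spin states, so 60 × 2 = 120 states.

120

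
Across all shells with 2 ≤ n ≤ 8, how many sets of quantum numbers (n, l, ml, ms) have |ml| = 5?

24

Per-shell orbital counts meeting the constraint:
n=6 → 2; n=7 → 4; n=8 → 6.
Orbitals: 2 + 4 + 6 = 12. Including both spin states (ms = ±1/2) gives 2 × 12 = 24 states.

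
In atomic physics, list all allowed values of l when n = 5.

l is an integer with 0 ≤ l ≤ n−1, so for n = 5: l = 0, 1, 2, 3, 4.

0, 1, 2, 3, 4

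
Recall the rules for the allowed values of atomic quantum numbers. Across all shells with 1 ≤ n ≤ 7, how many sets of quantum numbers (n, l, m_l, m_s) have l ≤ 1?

50

Work shell by shell — for each n, count the (l, m_l) pairs that satisfy l ≤ 1:
n=1 → 1; n=2 → 4; n=3 → 4; n=4 → 4; n=5 → 4; n=6 → 4; n=7 → 4.
Orbitals: 1 + 4 + 4 + 4 + 4 + 4 + 4 = 25. Including both spin states (m_s = ±1/2) gives 2 × 25 = 50 states.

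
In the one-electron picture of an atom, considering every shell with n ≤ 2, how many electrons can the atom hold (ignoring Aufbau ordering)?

10

Total orbitals = 1² + 2² = 5. Doubling for spin gives 10 electrons.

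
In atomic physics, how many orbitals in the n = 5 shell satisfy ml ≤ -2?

With n = 5 the allowed l are 0, 1, …, 4.
Orbitals with ml ≤ -2, by l: l=2 → 1; l=3 → 2; l=4 → 3.
Total orbitals: 1 + 2 + 3 = 6.

6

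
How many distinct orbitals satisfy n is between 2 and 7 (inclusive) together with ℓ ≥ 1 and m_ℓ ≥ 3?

Treat each shell separately and count matching orbitals:
n=4 → 1; n=5 → 3; n=6 → 6; n=7 → 10.
Total orbitals: 1 + 3 + 6 + 10 = 20.

20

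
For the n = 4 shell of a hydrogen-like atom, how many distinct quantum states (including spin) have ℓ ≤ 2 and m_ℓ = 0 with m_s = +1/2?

3

With n = 4 the allowed ℓ are 0, 1, …, 3.
Per ℓ-value: ℓ=0 → 1; ℓ=1 → 1; ℓ=2 → 1.
Orbitals: 1 + 1 + 1 = 3. With m_s fixed to a single value there is one state per orbital, giving 3 states.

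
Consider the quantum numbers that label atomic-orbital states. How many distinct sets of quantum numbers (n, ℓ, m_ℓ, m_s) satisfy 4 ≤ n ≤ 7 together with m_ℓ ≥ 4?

Go shell by shell, enumerating (ℓ, m_ℓ) with m_ℓ ≥ 4:
n=5 → 1; n=6 → 3; n=7 → 6.
Orbitals: 1 + 3 + 6 = 10. Including both spin states (m_s = ±1/2) gives 2 × 10 = 20 states.

20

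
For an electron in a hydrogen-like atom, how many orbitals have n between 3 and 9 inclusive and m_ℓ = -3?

21

Per-shell orbital counts meeting the constraint:
n=4 → 1; n=5 → 2; n=6 → 3; n=7 → 4; n=8 → 5; n=9 → 6.
Total orbitals: 1 + 2 + 3 + 4 + 5 + 6 = 21.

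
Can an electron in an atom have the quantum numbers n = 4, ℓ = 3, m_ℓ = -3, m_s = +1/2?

Valid

n = 4 is a positive integer. ℓ = 3 satisfies 0 ≤ ℓ ≤ n−1 = 3. m_ℓ = -3 lies in the range −ℓ … +ℓ (here −3 … 3). m_s = +1/2 is one of ±1/2.
All four constraints are satisfied.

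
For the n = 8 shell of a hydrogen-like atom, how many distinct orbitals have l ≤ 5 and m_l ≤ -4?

The (l, m_l) pairs meeting l ≤ 5 and m_l ≤ -4 give: l=4 → 1; l=5 → 2.
Total orbitals: 1 + 2 = 3.

3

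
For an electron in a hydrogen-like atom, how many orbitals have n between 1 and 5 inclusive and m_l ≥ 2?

10

Per-shell orbital counts meeting the constraint:
n=3 → 1; n=4 → 3; n=5 → 6.
Total orbitals: 1 + 3 + 6 = 10.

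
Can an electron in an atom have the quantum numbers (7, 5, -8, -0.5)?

The magnetic quantum number must satisfy −l ≤ ml ≤ l. With l = 5, ml can only be -5, -4, -3, -2, -1, 0, 1, 2, 3, 4, 5, so ml = -8 is forbidden.

Invalid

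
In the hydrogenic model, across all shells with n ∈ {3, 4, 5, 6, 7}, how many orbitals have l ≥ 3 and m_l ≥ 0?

Per-shell orbital counts meeting the constraint:
n=4 → 4; n=5 → 9; n=6 → 15; n=7 → 22.
Total orbitals: 4 + 9 + 15 + 22 = 50.

50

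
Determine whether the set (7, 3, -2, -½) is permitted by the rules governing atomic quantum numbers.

Allowed

n = 7 is a positive integer. l = 3 satisfies 0 ≤ l ≤ n−1 = 6. m_l = -2 lies in the range −l … +l (here −3 … 3). m_s = -1/2 is one of ±1/2.
All four constraints are satisfied.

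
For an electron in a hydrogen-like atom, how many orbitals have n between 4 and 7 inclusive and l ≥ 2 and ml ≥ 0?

Count contributing orbitals for each principal shell:
n=4 → 7; n=5 → 12; n=6 → 18; n=7 → 25.
Total orbitals: 7 + 12 + 18 + 25 = 62.

62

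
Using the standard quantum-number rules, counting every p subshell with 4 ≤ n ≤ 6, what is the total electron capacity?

A p subshell (l = 1) exists for every n ≥ 2, so shells n = 4, 5, 6 each contribute one — 3 subshells.
Since each p subshell holds 2(2·1+1) = 6 electrons, the total is 3 × 6 = 18.

18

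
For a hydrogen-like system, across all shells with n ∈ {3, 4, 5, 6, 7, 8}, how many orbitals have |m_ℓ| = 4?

20

Work shell by shell — for each n, count the (ℓ, m_ℓ) pairs that satisfy |m_ℓ| = 4:
n=5 → 2; n=6 → 4; n=7 → 6; n=8 → 8.
Total orbitals: 2 + 4 + 6 + 8 = 20.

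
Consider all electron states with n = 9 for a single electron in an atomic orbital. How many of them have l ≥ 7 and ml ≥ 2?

26

The n = 9 shell has l = 0 through 8; check each.
Contributions: l=7 → 6; l=8 → 7.
Orbitals: 6 + 7 = 13. Each orbital carries two spin states, so 13 × 2 = 26 states.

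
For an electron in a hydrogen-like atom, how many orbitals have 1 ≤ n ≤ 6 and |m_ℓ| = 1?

For each n in the range, tally the orbitals obeying |m_ℓ| = 1:
n=2 → 2; n=3 → 4; n=4 → 6; n=5 → 8; n=6 → 10.
Total orbitals: 2 + 4 + 6 + 8 + 10 = 30.

30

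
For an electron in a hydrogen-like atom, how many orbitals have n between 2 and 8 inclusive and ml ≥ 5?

10

Treat each shell separately and count matching orbitals:
n=6 → 1; n=7 → 3; n=8 → 6.
Total orbitals: 1 + 3 + 6 = 10.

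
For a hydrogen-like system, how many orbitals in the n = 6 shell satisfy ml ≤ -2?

10

Go through l = 0, …, 5 (the values permitted for n = 6).
Per l-value: l=2 → 1; l=3 → 2; l=4 → 3; l=5 → 4.
Total orbitals: 1 + 2 + 3 + 4 = 10.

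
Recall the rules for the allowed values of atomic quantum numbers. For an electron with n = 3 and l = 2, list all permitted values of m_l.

m_l takes every integer from −l to +l. With l = 2 that gives the 5 values -2, -1, 0, 1, 2.

-2, -1, 0, 1, 2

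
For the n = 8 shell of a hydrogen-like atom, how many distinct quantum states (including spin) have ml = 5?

Orbitals with ml = 5, by l: l=5 → 1; l=6 → 1; l=7 → 1.
Orbitals: 1 + 1 + 1 = 3. Each orbital carries two spin states, so 3 × 2 = 6 states.

6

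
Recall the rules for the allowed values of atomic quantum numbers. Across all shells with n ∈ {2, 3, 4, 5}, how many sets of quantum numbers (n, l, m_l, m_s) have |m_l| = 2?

Go shell by shell, enumerating (l, m_l) with |m_l| = 2:
n=3 → 2; n=4 → 4; n=5 → 6.
Orbitals: 2 + 4 + 6 = 12. Including both spin states (m_s = ±1/2) gives 2 × 12 = 24 states.

24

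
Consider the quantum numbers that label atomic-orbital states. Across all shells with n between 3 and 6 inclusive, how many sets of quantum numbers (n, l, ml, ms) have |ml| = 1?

Treat each shell separately and count matching orbitals:
n=3 → 4; n=4 → 6; n=5 → 8; n=6 → 10.
Orbitals: 4 + 6 + 8 + 10 = 28. Including both spin states (ms = ±1/2) gives 2 × 28 = 56 states.

56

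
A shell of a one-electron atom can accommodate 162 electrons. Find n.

2n² = 162 ⇒ n² = 81 ⇒ n = 9.

n = 9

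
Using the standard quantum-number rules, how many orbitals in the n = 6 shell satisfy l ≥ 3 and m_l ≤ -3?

6

Contributions: l=3 → 1; l=4 → 2; l=5 → 3.
Total orbitals: 1 + 2 + 3 = 6.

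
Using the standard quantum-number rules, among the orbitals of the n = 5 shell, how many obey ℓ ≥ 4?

9

Go through ℓ = 0, …, 4 (the values permitted for n = 5).
The (ℓ, m_ℓ) pairs meeting ℓ ≥ 4 give: ℓ=4 → 9.
Total orbitals: 9.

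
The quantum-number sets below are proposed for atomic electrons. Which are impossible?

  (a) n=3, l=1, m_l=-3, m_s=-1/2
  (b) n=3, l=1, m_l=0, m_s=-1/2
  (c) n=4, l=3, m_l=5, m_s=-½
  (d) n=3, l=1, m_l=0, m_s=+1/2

(a) and (c)

(a) has |m_l| = 3 > l = 1, violating −l ≤ m_l ≤ l.
(c) has |m_l| = 5 > l = 3, violating −l ≤ m_l ≤ l.
The remaining sets (b), (d) satisfy all four rules.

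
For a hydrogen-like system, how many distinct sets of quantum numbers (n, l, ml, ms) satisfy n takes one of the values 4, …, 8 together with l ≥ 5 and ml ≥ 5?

20

Treat each shell separately and count matching orbitals:
n=6 → 1; n=7 → 3; n=8 → 6.
Orbitals: 1 + 3 + 6 = 10. Including both spin states (ms = ±1/2) gives 2 × 10 = 20 states.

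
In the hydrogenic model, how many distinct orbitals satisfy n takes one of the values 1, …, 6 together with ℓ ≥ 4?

Treat each shell separately and count matching orbitals:
n=5 → 9; n=6 → 20.
Total orbitals: 9 + 20 = 29.

29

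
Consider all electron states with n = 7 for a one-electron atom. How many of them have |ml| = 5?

Go through l = 0, …, 6 (the values permitted for n = 7).
Contributions: l=5 → 2; l=6 → 2.
Orbitals: 2 + 2 = 4. Each orbital carries two spin states, so 4 × 2 = 8 states.

8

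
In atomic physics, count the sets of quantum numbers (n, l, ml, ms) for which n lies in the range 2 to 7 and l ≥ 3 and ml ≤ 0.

100

Go shell by shell, enumerating (l, ml) with l ≥ 3 and ml ≤ 0:
n=4 → 4; n=5 → 9; n=6 → 15; n=7 → 22.
Orbitals: 4 + 9 + 15 + 22 = 50. Including both spin states (ms = ±1/2) gives 2 × 50 = 100 states.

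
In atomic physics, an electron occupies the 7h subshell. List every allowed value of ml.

-5, -4, -3, -2, -1, 0, 1, 2, 3, 4, 5

The 7h subshell has l = 5, and ml takes every integer from −l to +l. With l = 5 that gives the 11 values -5, -4, -3, -2, -1, 0, 1, 2, 3, 4, 5.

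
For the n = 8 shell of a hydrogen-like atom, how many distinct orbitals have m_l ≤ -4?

10

The n = 8 shell has l = 0 through 7; check each.
Per l-value: l=4 → 1; l=5 → 2; l=6 → 3; l=7 → 4.
Total orbitals: 1 + 2 + 3 + 4 = 10.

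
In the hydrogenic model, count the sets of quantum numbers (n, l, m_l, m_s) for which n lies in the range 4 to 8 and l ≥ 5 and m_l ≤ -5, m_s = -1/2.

Go shell by shell, enumerating (l, m_l) with l ≥ 5 and m_l ≤ -5:
n=6 → 1; n=7 → 3; n=8 → 6.
Orbitals: 1 + 3 + 6 = 10. With m_s fixed to -1/2 there is one state per orbital, so 10 states.

10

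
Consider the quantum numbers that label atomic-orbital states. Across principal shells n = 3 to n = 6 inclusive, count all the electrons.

172

Shell n has n² orbitals: 3²=9 + 4²=16 + 5²=25 + 6²=36 = 86 orbitals.
Two spin states per orbital: 2 × 86 = 172 electrons.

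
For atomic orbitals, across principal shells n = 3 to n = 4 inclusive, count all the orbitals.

25

Shell n has n² orbitals: 3²=9 + 4²=16 = 25 orbitals.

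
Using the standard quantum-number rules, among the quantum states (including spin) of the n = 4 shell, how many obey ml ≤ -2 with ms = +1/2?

3

Per l-value: l=2 → 1; l=3 → 2.
Orbitals: 1 + 2 = 3. With ms fixed to a single value there is one state per orbital, giving 3 states.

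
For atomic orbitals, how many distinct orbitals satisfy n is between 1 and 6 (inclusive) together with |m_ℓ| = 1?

Work shell by shell — for each n, count the (ℓ, m_ℓ) pairs that satisfy |m_ℓ| = 1:
n=2 → 2; n=3 → 4; n=4 → 6; n=5 → 8; n=6 → 10.
Total orbitals: 2 + 4 + 6 + 8 + 10 = 30.

30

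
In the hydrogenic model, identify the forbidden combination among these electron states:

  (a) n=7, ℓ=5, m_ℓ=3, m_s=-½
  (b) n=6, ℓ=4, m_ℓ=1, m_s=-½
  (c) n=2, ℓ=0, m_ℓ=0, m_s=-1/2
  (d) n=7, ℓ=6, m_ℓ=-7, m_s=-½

(d) has |m_ℓ| = 7 > ℓ = 6, violating −ℓ ≤ m_ℓ ≤ ℓ.
The remaining sets (a), (b), (c) satisfy all four rules.

(d)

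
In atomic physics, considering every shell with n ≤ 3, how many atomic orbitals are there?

14

Total orbitals = 1² + 2² + 3² = 14.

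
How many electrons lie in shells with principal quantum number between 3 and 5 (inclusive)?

Shell n has n² orbitals: 3²=9 + 4²=16 + 5²=25 = 50 orbitals.
Two spin states per orbital: 2 × 50 = 100 electrons.

100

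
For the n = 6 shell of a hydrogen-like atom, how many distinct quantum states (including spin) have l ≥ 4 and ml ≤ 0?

Orbitals with l ≥ 4 and ml ≤ 0, by l: l=4 → 5; l=5 → 6.
Orbitals: 5 + 6 = 11. Each orbital carries two spin states, so 11 × 2 = 22 states.

22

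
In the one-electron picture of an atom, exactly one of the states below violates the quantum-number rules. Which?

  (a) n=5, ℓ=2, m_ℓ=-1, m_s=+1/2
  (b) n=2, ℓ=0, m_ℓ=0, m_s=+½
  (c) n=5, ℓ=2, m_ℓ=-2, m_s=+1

(c)

(c) has m_s = +1, but an electron's spin must be ±1/2.
The remaining sets (a), (b) satisfy all four rules.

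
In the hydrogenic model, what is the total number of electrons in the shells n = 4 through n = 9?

Shell n has n² orbitals: 4²=16 + 5²=25 + 6²=36 + 7²=49 + 8²=64 + 9²=81 = 271 orbitals.
Two spin states per orbital: 2 × 271 = 542 electrons.

542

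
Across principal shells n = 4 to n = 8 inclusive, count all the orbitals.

Shell n has n² orbitals: 4²=16 + 5²=25 + 6²=36 + 7²=49 + 8²=64 = 190 orbitals.

190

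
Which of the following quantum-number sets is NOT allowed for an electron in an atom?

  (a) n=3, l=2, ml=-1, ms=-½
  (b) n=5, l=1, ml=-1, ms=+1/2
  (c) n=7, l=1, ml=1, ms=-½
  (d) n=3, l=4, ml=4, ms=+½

(d)

(d) has l = 4 ≥ n = 3, violating 0 ≤ l ≤ n−1.
The remaining sets (a), (b), (c) satisfy all four rules.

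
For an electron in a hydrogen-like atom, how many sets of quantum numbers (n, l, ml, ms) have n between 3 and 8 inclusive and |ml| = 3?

60

Count contributing orbitals for each principal shell:
n=4 → 2; n=5 → 4; n=6 → 6; n=7 → 8; n=8 → 10.
Orbitals: 2 + 4 + 6 + 8 + 10 = 30. Including both spin states (ms = ±1/2) gives 2 × 30 = 60 states.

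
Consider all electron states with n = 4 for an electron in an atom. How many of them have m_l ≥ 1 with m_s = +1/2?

For n = 4, l ranges over 0 … 3.
Orbitals with m_l ≥ 1, by l: l=1 → 1; l=2 → 2; l=3 → 3.
Orbitals: 1 + 2 + 3 = 6. With m_s fixed to a single value there is one state per orbital, giving 6 states.

6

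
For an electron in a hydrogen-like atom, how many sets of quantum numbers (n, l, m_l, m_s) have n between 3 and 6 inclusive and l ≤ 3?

Count contributing orbitals for each principal shell:
n=3 → 9; n=4 → 16; n=5 → 16; n=6 → 16.
Orbitals: 9 + 16 + 16 + 16 = 57. Including both spin states (m_s = ±1/2) gives 2 × 57 = 114 states.

114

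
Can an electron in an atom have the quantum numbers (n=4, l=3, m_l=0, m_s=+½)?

Valid

n = 4 is a positive integer. l = 3 satisfies 0 ≤ l ≤ n−1 = 3. m_l = 0 lies in the range −l … +l (here −3 … 3). m_s = +1/2 is one of ±1/2.
All four constraints are satisfied.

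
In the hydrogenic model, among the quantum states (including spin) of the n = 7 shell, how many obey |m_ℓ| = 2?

20

The (ℓ, m_ℓ) pairs meeting |m_ℓ| = 2 give: ℓ=2 → 2; ℓ=3 → 2; ℓ=4 → 2; ℓ=5 → 2; ℓ=6 → 2.
Orbitals: 2 + 2 + 2 + 2 + 2 = 10. Each orbital carries two spin states, so 10 × 2 = 20 states.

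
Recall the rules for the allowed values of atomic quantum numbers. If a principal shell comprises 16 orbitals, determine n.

n = 4

n² = 16 ⇒ n = 4.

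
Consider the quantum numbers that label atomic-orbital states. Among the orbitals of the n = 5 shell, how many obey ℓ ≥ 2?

The n = 5 shell has ℓ = 0 through 4; check each.
Per ℓ-value: ℓ=2 → 5; ℓ=3 → 7; ℓ=4 → 9.
Total orbitals: 5 + 7 + 9 = 21.

21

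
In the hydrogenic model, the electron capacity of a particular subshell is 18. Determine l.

2(2l+1) = 18 ⇒ 2l+1 = 9 ⇒ l = 4.

l = 4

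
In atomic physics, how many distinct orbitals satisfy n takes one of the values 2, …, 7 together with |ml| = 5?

Go shell by shell, enumerating (l, ml) with |ml| = 5:
n=6 → 2; n=7 → 4.
Total orbitals: 2 + 4 = 6.

6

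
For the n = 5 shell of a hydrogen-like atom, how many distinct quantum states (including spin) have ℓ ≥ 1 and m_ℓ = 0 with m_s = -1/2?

4

Orbitals with ℓ ≥ 1 and m_ℓ = 0, by ℓ: ℓ=1 → 1; ℓ=2 → 1; ℓ=3 → 1; ℓ=4 → 1.
Orbitals: 1 + 1 + 1 + 1 = 4. With m_s fixed to a single value there is one state per orbital, giving 4 states.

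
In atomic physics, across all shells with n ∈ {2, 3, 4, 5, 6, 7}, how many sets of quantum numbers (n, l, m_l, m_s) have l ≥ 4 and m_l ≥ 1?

56

Count contributing orbitals for each principal shell:
n=5 → 4; n=6 → 9; n=7 → 15.
Orbitals: 4 + 9 + 15 = 28. Including both spin states (m_s = ±1/2) gives 2 × 28 = 56 states.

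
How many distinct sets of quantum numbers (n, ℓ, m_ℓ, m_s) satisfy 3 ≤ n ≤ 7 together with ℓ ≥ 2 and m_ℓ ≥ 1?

Treat each shell separately and count matching orbitals:
n=3 → 2; n=4 → 5; n=5 → 9; n=6 → 14; n=7 → 20.
Orbitals: 2 + 5 + 9 + 14 + 20 = 50. Including both spin states (m_s = ±1/2) gives 2 × 50 = 100 states.

100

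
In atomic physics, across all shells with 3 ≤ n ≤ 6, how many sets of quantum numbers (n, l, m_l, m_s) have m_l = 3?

For each n in the range, tally the orbitals obeying m_l = 3:
n=4 → 1; n=5 → 2; n=6 → 3.
Orbitals: 1 + 2 + 3 = 6. Including both spin states (m_s = ±1/2) gives 2 × 6 = 12 states.

12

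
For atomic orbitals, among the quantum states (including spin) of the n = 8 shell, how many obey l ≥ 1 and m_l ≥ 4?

20

Go through l = 0, …, 7 (the values permitted for n = 8).
Per l-value: l=4 → 1; l=5 → 2; l=6 → 3; l=7 → 4.
Orbitals: 1 + 2 + 3 + 4 = 10. Each orbital carries two spin states, so 10 × 2 = 20 states.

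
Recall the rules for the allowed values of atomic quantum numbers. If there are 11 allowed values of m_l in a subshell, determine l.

m_l ranges over 2l+1 integers, so 2l+1 = 11 ⇒ l = 5.

l = 5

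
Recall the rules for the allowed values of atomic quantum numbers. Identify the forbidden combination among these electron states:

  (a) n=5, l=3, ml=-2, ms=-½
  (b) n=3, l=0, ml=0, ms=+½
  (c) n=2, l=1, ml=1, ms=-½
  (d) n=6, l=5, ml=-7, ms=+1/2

(d)

(d) has |ml| = 7 > l = 5, violating −l ≤ ml ≤ l.
The remaining sets (a), (b), (c) satisfy all four rules.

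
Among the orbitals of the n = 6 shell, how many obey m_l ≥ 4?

3

Go through l = 0, …, 5 (the values permitted for n = 6).
Per l-value: l=4 → 1; l=5 → 2.
Total orbitals: 1 + 2 = 3.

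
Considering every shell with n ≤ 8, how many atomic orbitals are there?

204

Total orbitals = 1² + 2² + 3² + 4² + 5² + 6² + 7² + 8² = 204.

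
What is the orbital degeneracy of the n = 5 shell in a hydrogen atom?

25

The n = 5 shell contains n² = 5² = 25 orbitals.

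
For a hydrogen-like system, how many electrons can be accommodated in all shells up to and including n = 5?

110

Total orbitals = 1² + 2² + 3² + 4² + 5² = 55. Doubling for spin gives 110 electrons.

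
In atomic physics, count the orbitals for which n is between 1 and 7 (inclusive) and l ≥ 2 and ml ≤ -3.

Work shell by shell — for each n, count the (l, ml) pairs that satisfy l ≥ 2 and ml ≤ -3:
n=4 → 1; n=5 → 3; n=6 → 6; n=7 → 10.
Total orbitals: 1 + 3 + 6 + 10 = 20.

20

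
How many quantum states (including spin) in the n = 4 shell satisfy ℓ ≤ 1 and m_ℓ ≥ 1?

For n = 4, ℓ ranges over 0 … 3.
Orbitals with ℓ ≤ 1 and m_ℓ ≥ 1, by ℓ: ℓ=1 → 1.
Orbitals: 1. Each orbital carries two spin states, so 1 × 2 = 2 states.

2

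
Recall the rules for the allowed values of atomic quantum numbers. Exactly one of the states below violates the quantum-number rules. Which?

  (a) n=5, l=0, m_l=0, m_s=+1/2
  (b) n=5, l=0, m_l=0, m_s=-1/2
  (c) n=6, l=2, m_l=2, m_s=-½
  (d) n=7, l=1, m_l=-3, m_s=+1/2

(d)

(d) has |m_l| = 3 > l = 1, violating −l ≤ m_l ≤ l.
The remaining sets (a), (b), (c) satisfy all four rules.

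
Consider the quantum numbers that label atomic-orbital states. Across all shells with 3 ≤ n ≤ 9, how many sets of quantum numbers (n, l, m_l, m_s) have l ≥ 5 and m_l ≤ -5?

For each n in the range, tally the orbitals obeying l ≥ 5 and m_l ≤ -5:
n=6 → 1; n=7 → 3; n=8 → 6; n=9 → 10.
Orbitals: 1 + 3 + 6 + 10 = 20. Including both spin states (m_s = ±1/2) gives 2 × 20 = 40 states.

40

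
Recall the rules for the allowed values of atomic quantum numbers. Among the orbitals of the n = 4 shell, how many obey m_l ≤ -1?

6

For n = 4, l ranges over 0 … 3.
The (l, m_l) pairs meeting m_l ≤ -1 give: l=1 → 1; l=2 → 2; l=3 → 3.
Total orbitals: 1 + 2 + 3 = 6.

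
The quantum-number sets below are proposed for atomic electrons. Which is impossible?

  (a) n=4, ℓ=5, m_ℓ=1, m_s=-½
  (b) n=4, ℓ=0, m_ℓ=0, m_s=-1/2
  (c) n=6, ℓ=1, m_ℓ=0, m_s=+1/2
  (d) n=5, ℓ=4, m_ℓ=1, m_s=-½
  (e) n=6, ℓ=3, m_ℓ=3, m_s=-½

(a) has ℓ = 5 ≥ n = 4, violating 0 ≤ ℓ ≤ n−1.
The remaining sets (b), (c), (d), (e) satisfy all four rules.

(a)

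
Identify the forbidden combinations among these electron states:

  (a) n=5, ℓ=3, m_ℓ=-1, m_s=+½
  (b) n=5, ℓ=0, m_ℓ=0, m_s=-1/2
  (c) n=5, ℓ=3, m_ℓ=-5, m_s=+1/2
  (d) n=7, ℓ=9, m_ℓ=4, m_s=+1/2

(c) has |m_ℓ| = 5 > ℓ = 3, violating −ℓ ≤ m_ℓ ≤ ℓ.
(d) has ℓ = 9 ≥ n = 7, violating 0 ≤ ℓ ≤ n−1.
The remaining sets (a), (b) satisfy all four rules.

(c) and (d)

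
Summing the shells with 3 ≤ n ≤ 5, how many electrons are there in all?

Shell n has n² orbitals: 3²=9 + 4²=16 + 5²=25 = 50 orbitals.
Two spin states per orbital: 2 × 50 = 100 electrons.

100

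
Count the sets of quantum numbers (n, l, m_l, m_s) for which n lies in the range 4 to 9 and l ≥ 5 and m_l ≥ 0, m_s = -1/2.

Per-shell orbital counts meeting the constraint:
n=6 → 6; n=7 → 13; n=8 → 21; n=9 → 30.
Orbitals: 6 + 13 + 21 + 30 = 70. With m_s fixed to -1/2 there is one state per orbital, so 70 states.

70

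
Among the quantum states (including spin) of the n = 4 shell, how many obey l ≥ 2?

The n = 4 shell has l = 0 through 3; check each.
Contributions: l=2 → 5; l=3 → 7.
Orbitals: 5 + 7 = 12. Each orbital carries two spin states, so 12 × 2 = 24 states.

24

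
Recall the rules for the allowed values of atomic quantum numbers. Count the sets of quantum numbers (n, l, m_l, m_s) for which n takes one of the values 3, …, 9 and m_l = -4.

Per-shell orbital counts meeting the constraint:
n=5 → 1; n=6 → 2; n=7 → 3; n=8 → 4; n=9 → 5.
Orbitals: 1 + 2 + 3 + 4 + 5 = 15. Including both spin states (m_s = ±1/2) gives 2 × 15 = 30 states.

30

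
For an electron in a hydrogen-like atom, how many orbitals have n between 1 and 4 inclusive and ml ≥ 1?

10

Go shell by shell, enumerating (l, ml) with ml ≥ 1:
n=2 → 1; n=3 → 3; n=4 → 6.
Total orbitals: 1 + 3 + 6 = 10.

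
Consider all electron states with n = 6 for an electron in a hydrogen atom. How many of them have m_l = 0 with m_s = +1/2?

The n = 6 shell has l = 0 through 5; check each.
Contributions: l=0 → 1; l=1 → 1; l=2 → 1; l=3 → 1; l=4 → 1; l=5 → 1.
Orbitals: 1 + 1 + 1 + 1 + 1 + 1 = 6. With m_s fixed to a single value there is one state per orbital, giving 6 states.

6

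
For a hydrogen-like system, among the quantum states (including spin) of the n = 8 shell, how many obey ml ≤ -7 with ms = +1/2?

The n = 8 shell has l = 0 through 7; check each.
The (l, ml) pairs meeting ml ≤ -7 give: l=7 → 1.
Orbitals: 1. With ms fixed to a single value there is one state per orbital, giving 1 state.

1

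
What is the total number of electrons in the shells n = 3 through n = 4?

50

Shell n has n² orbitals: 3²=9 + 4²=16 = 25 orbitals.
Two spin states per orbital: 2 × 25 = 50 electrons.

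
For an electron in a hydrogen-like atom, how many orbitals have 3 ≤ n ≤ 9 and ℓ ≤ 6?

233

Go shell by shell, enumerating (ℓ, m_ℓ) with ℓ ≤ 6:
n=3 → 9; n=4 → 16; n=5 → 25; n=6 → 36; n=7 → 49; n=8 → 49; n=9 → 49.
Total orbitals: 9 + 16 + 25 + 36 + 49 + 49 + 49 = 233.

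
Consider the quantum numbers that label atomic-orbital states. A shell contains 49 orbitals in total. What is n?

n = 7

n² = 49 ⇒ n = 7.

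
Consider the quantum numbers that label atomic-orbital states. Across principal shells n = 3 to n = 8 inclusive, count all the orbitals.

199

Shell n has n² orbitals: 3²=9 + 4²=16 + 5²=25 + 6²=36 + 7²=49 + 8²=64 = 199 orbitals.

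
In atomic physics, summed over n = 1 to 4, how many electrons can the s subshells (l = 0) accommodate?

An s subshell (l = 0) exists for every n ≥ 1, so shells n = 1, 2, 3, 4 each contribute one — 4 subshells.
Since each s subshell holds 2(2·0+1) = 2 electrons, the total is 4 × 2 = 8.

8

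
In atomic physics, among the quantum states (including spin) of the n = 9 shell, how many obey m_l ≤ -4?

For n = 9, l ranges over 0 … 8.
Per l-value: l=4 → 1; l=5 → 2; l=6 → 3; l=7 → 4; l=8 → 5.
Orbitals: 1 + 2 + 3 + 4 + 5 = 15. Each orbital carries two spin states, so 15 × 2 = 30 states.

30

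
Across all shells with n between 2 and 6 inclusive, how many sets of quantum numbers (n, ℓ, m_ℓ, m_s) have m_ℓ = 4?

6

Count contributing orbitals for each principal shell:
n=5 → 1; n=6 → 2.
Orbitals: 1 + 2 = 3. Including both spin states (m_s = ±1/2) gives 2 × 3 = 6 states.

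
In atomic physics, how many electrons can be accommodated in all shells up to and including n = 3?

Total orbitals = 1² + 2² + 3² = 14. Doubling for spin gives 28 electrons.

28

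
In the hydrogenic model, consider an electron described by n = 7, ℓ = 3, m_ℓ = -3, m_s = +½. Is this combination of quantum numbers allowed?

n = 7 is a positive integer. ℓ = 3 satisfies 0 ≤ ℓ ≤ n−1 = 6. m_ℓ = -3 lies in the range −ℓ … +ℓ (here −3 … 3). m_s = +1/2 is one of ±1/2.
All four constraints are satisfied.

Yes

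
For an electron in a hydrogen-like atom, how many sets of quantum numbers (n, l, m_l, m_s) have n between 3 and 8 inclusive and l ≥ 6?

82

Per-shell orbital counts meeting the constraint:
n=7 → 13; n=8 → 28.
Orbitals: 13 + 28 = 41. Including both spin states (m_s = ±1/2) gives 2 × 41 = 82 states.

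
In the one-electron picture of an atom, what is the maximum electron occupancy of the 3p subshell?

6

A subshell with l = 1 has 2l+1 = 3 orbitals, each holding 2 electrons (spin ±1/2), so 3 × 2 = 6.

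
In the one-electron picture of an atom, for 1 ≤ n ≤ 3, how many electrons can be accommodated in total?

28

Total orbitals = 1² + 2² + 3² = 14. Doubling for spin gives 28 electrons.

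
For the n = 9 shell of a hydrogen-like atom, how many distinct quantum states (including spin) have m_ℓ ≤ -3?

With n = 9 the allowed ℓ are 0, 1, …, 8.
Orbitals with m_ℓ ≤ -3, by ℓ: ℓ=3 → 1; ℓ=4 → 2; ℓ=5 → 3; ℓ=6 → 4; ℓ=7 → 5; ℓ=8 → 6.
Orbitals: 1 + 2 + 3 + 4 + 5 + 6 = 21. Each orbital carries two spin states, so 21 × 2 = 42 states.

42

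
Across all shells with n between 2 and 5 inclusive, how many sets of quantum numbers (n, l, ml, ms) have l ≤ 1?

32

Count contributing orbitals for each principal shell:
n=2 → 4; n=3 → 4; n=4 → 4; n=5 → 4.
Orbitals: 4 + 4 + 4 + 4 = 16. Including both spin states (ms = ±1/2) gives 2 × 16 = 32 states.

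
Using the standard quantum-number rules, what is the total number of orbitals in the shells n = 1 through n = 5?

Shell n has n² orbitals: 1²=1 + 2²=4 + 3²=9 + 4²=16 + 5²=25 = 55 orbitals.

55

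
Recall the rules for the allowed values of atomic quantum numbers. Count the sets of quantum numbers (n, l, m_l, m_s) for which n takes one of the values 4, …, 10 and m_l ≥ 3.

Go shell by shell, enumerating (l, m_l) with m_l ≥ 3:
n=4 → 1; n=5 → 3; n=6 → 6; n=7 → 10; n=8 → 15; n=9 → 21; n=10 → 28.
Orbitals: 1 + 3 + 6 + 10 + 15 + 21 + 28 = 84. Including both spin states (m_s = ±1/2) gives 2 × 84 = 168 states.

168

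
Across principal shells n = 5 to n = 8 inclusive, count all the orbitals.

174

Shell n has n² orbitals: 5²=25 + 6²=36 + 7²=49 + 8²=64 = 174 orbitals.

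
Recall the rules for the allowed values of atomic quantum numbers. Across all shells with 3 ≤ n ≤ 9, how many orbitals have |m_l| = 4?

30

For each n in the range, tally the orbitals obeying |m_l| = 4:
n=5 → 2; n=6 → 4; n=7 → 6; n=8 → 8; n=9 → 10.
Total orbitals: 2 + 4 + 6 + 8 + 10 = 30.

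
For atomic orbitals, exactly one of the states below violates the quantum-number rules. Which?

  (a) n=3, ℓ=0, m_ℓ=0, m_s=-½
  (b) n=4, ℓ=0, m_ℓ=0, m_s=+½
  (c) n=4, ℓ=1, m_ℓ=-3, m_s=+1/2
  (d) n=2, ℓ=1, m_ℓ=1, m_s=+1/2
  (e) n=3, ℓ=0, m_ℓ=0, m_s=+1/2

(c) has |m_ℓ| = 3 > ℓ = 1, violating −ℓ ≤ m_ℓ ≤ ℓ.
The remaining sets (a), (b), (d), (e) satisfy all four rules.

(c)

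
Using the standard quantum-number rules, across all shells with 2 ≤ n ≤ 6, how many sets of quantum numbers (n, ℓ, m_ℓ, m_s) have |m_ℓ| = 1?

Work shell by shell — for each n, count the (ℓ, m_ℓ) pairs that satisfy |m_ℓ| = 1:
n=2 → 2; n=3 → 4; n=4 → 6; n=5 → 8; n=6 → 10.
Orbitals: 2 + 4 + 6 + 8 + 10 = 30. Including both spin states (m_s = ±1/2) gives 2 × 30 = 60 states.

60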